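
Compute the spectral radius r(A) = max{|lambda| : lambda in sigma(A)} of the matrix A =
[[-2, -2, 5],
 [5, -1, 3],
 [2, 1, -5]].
r(A) ≈ 6.5893

The eigenvalues of A are the roots of its characteristic polynomial. With M = A (coefficients from the trace, the sum of principal 2x2 minors, and det A):
  p(λ) = det(λ I - M) = λ^3 + 8λ^2 + 14λ + 31.
No integer candidate from the rational root theorem (±divisors of 31) is a root, so the roots are irrational. The cubic discriminant is Δ = -25371 < 0, so there is one real root and a complex-conjugate pair. p(-7) = -18 and p(-6) = 19 have opposite signs, so a root lies in (-7, -6); Newton's method refines it to λ ≈ -6.5893. Dividing out (λ - (-6.5893)) leaves approximately λ^2 + 1.4107λ + 4.7046. For λ^2 + 1.4107λ + 4.7046 the discriminant is -16.8283. It is negative, so the remaining roots are the complex-conjugate pair λ ≈ -0.7053 ± 2.0511i. Their product equals the constant term, so |λ|^2 ≈ 4.7046 and |λ| ≈ 2.169.
Thus the eigenvalues (to 4 decimals) are -6.5893 (modulus 6.5893); -0.7053 ± 2.0511i (modulus 2.169). The spectral radius is the largest modulus: r(A) ≈ 6.5893. (Cross-check: r(A) ≤ ||A||_2 ≈ 8.0828; equality holds whenever A is normal, though it can also hold for some non-normal A.)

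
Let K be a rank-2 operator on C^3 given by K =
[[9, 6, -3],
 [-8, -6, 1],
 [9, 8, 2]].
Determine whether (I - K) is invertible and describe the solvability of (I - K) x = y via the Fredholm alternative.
(I - K) is invertible (det(I - K) = 15 ≠ 0), so for every y in C^3 the equation (I - K) x = y has a unique solution.

K has rank 2 and factors as K = U V^T = u1 v1^T + u2 v2^T with u1 = (-3, 2, -1), v1 = (-3, -2, 1), u2 = (0, -1, 3), v2 = (2, 2, 1) (multiplying out reproduces the displayed K). The nonzero eigenvalues of U V^T coincide with those of the 2 x 2 matrix G = V^T U = [[v1·u1, v1·u2], [v2·u1, v2·u2]] = [[4, 5], [-3, 1]], and by the Sylvester determinant identity det(I_3 - U V^T) = det(I_2 - V^T U) = det([[-3, -5], [3, 0]]) = (-3)(0) - (-5)(3) = 15. (Direct check: I - K =
[[-8, -6, 3],
 [8, 7, -1],
 [-9, -8, -1]]
has determinant 15.) The finite-dimensional Fredholm alternative says: either (I - K) is invertible, or ker(I - K) ≠ {0} and then range(I - K) = ker((I - K)^*)^⊥, with dim ker(I - K) = dim ker((I - K)^*). Since det(I - K) ≠ 0, 1 is not an eigenvalue of K and ker(I - K) = {0}, so we are in the first case: for every y there is a unique x = (I - K)^(-1) y. (Explicitly, by the Woodbury identity, (I - U V^T)^(-1) = I + U (I_2 - G)^(-1) V^T.)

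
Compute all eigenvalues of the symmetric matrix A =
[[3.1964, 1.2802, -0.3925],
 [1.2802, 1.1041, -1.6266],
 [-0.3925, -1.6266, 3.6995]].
sigma(A) ≈ {0, 3, 5}

A is real symmetric, so its spectrum consists of real eigenvalues. Expanding the characteristic polynomial of the displayed matrix gives
  det(λ I - A) = p(λ) = λ^3 + (-8)λ^2 + (15)λ + (0).
Solving p(λ) = 0 yields eigenvalues ≈ 0, 3, 5. (A is shown rounded to 4 decimals, so these recover the underlying integer eigenvalues to within that precision.)
Verification: the trace of A = 8 equals the sum of eigenvalues 8, and det(A) ≈ 0.0004 matches the eigenvalue product 0.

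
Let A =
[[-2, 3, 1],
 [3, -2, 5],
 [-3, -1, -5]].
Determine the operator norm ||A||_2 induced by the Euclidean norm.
||A||_2 ≈ 8.2937 (= sqrt(largest eigenvalue of A^T A))

||A||_2 = sigma_max(A) = sqrt(lambda_max(A^T A)). Form the symmetric matrix M = A^T A =
[[22, -9, 28],
 [-9, 14, -2],
 [28, -2, 51]].
Its characteristic polynomial (trace, sum of principal 2x2 minors, determinant of M give the coefficients) is
  p(λ) = det(λ I - M) = λ^3 - 87λ^2 + 1275λ - 1521.
No integer candidate from the rational root theorem (±divisors of 1521) is a root, so the roots are irrational. The cubic discriminant is Δ = 2981777616 > 0, so there are three distinct real roots. p(1) = -332 and p(2) = 689 have opposite signs, so a root lies in (1, 2); Newton's method refines it to λ ≈ 1.3079. p(16) = 703 and p(17) = -76 have opposite signs, so a root lies in (16, 17); Newton's method refines it to λ ≈ 16.9065. p(68) = -2677 and p(69) = 756 have opposite signs, so a root lies in (68, 69); Newton's method refines it to λ ≈ 68.7856. Check (Vieta): the three roots sum to 87, matching tr M = 87.
So the eigenvalues of A^T A are ≈ 1.3079, 16.9065, 68.7856 (all ≥ 0, as they must be for A^T A). The largest is λ_max ≈ 68.7856, hence ||A||_2 = sqrt(λ_max) ≈ 8.2937.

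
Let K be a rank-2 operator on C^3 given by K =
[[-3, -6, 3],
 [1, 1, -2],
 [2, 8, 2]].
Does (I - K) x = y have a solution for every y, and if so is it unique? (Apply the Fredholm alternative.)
(I - K) is invertible (det(I - K) = 10 ≠ 0), so for every y in C^3 the equation (I - K) x = y has a unique solution.

K has rank 2 and factors as K = U V^T = u1 v1^T + u2 v2^T with u1 = (-3, 2, -2), v1 = (0, -1, -1), u2 = (-3, 1, 2), v2 = (1, 3, 0) (multiplying out reproduces the displayed K). The nonzero eigenvalues of U V^T coincide with those of the 2 x 2 matrix G = V^T U = [[v1·u1, v1·u2], [v2·u1, v2·u2]] = [[0, -3], [3, 0]], and by the Sylvester determinant identity det(I_3 - U V^T) = det(I_2 - V^T U) = det([[1, 3], [-3, 1]]) = (1)(1) - (3)(-3) = 10. (Direct check: I - K =
[[4, 6, -3],
 [-1, 0, 2],
 [-2, -8, -1]]
has determinant 10.) The finite-dimensional Fredholm alternative says: either (I - K) is invertible, or ker(I - K) ≠ {0} and then range(I - K) = ker((I - K)^*)^⊥, with dim ker(I - K) = dim ker((I - K)^*). Since det(I - K) ≠ 0, 1 is not an eigenvalue of K and ker(I - K) = {0}, so we are in the first case: for every y there is a unique x = (I - K)^(-1) y. (Explicitly, by the Woodbury identity, (I - U V^T)^(-1) = I + U (I_2 - G)^(-1) V^T.)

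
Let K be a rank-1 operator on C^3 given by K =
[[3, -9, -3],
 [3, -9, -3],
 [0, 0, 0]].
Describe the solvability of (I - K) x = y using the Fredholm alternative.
(I - K) is invertible (det(I - K) = 7 ≠ 0), so for every y in C^3 the equation (I - K) x = y has a unique solution.

K has rank 1, so it is an outer product K = u v^T: every row of K is a multiple of one row vector. Reading off the entries, u = (3, 3, 0) and v = (1, -3, -1) (row i of K equals u_i·v^T). A rank-one matrix u v^T satisfies K u = u (v·u) and kills the (2)-dimensional subspace v^⊥, so its characteristic polynomial is lambda^2 (lambda - v·u) with v·u = tr K = -6. Hence the eigenvalues of I - K are 1 (multiplicity 2) and 1 - (-6) = 7, so det(I - K) = 7. (Direct check: I - K =
[[-2, 9, 3],
 [-3, 10, 3],
 [0, 0, 1]]
has determinant 7.) The finite-dimensional Fredholm alternative says: either (I - K) is invertible, or ker(I - K) ≠ {0} and then range(I - K) = ker((I - K)^*)^⊥, with dim ker(I - K) = dim ker((I - K)^*). Since det(I - K) ≠ 0, 1 is not an eigenvalue of K and ker(I - K) = {0}, so we are in the first case: for every y there is a unique x = (I - K)^(-1) y. Explicitly, by the Sherman–Morrison formula, (I - u v^T)^(-1) = I + u v^T/(1 - v·u), i.e. (I - K)^(-1) = I + K/(7).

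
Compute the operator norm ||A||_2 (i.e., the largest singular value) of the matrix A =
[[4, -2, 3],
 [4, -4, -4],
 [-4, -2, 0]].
||A||_2 ≈ 7.6182 (= sqrt(largest eigenvalue of A^T A))

||A||_2 = sigma_max(A) = sqrt(lambda_max(A^T A)). Form the symmetric matrix M = A^T A =
[[48, -16, -4],
 [-16, 24, 10],
 [-4, 10, 25]].
Its characteristic polynomial (trace, sum of principal 2x2 minors, determinant of M give the coefficients) is
  p(λ) = det(λ I - M) = λ^3 - 97λ^2 + 2580λ - 18496.
No integer candidate from the rational root theorem (±divisors of 18496) is a root, so the roots are irrational. The cubic discriminant is Δ = 494627216 > 0, so there are three distinct real roots. p(11) = -522 and p(12) = 224 have opposite signs, so a root lies in (11, 12); Newton's method refines it to λ ≈ 11.6816. p(27) = 134 and p(28) = -352 have opposite signs, so a root lies in (27, 28); Newton's method refines it to λ ≈ 27.2819. p(58) = -52 and p(59) = 1446 have opposite signs, so a root lies in (58, 59); Newton's method refines it to λ ≈ 58.0365. Check (Vieta): the three roots sum to 97, matching tr M = 97.
So the eigenvalues of A^T A are ≈ 11.6816, 27.2819, 58.0365 (all ≥ 0, as they must be for A^T A). The largest is λ_max ≈ 58.0365, hence ||A||_2 = sqrt(λ_max) ≈ 7.6182.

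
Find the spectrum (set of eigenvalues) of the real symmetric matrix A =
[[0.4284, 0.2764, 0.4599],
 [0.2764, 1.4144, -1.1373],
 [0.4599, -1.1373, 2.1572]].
sigma(A) ≈ {0, 1, 3}

A is real symmetric, so its spectrum consists of real eigenvalues. Expanding the characteristic polynomial of the displayed matrix gives
  det(λ I - A) = p(λ) = λ^3 + (-4)λ^2 + (3)λ + (0).
Solving p(λ) = 0 yields eigenvalues ≈ 0, 1, 3. (A is shown rounded to 4 decimals, so these recover the underlying integer eigenvalues to within that precision.)
Verification: the trace of A = 4 equals the sum of eigenvalues 4, and det(A) ≈ -0.0001 matches the eigenvalue product 0.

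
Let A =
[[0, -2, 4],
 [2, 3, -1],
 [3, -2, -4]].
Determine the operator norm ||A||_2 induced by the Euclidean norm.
||A||_2 ≈ 6.3646 (= sqrt(largest eigenvalue of A^T A))

||A||_2 = sigma_max(A) = sqrt(lambda_max(A^T A)). Form the symmetric matrix M = A^T A =
[[13, 0, -14],
 [0, 17, -3],
 [-14, -3, 33]].
Its characteristic polynomial (trace, sum of principal 2x2 minors, determinant of M give the coefficients) is
  p(λ) = det(λ I - M) = λ^3 - 63λ^2 + 1006λ - 3844.
No integer candidate from the rational root theorem (±divisors of 3844) is a root, so the roots are irrational. The cubic discriminant is Δ = 85904852 > 0, so there are three distinct real roots. p(5) = -264 and p(6) = 140 have opposite signs, so a root lies in (5, 6); Newton's method refines it to λ ≈ 5.6266. p(16) = 220 and p(17) = -36 have opposite signs, so a root lies in (16, 17); Newton's method refines it to λ ≈ 16.8654. p(40) = -404 and p(41) = 420 have opposite signs, so a root lies in (40, 41); Newton's method refines it to λ ≈ 40.508. Check (Vieta): the three roots sum to 63, matching tr M = 63.
So the eigenvalues of A^T A are ≈ 5.6266, 16.8654, 40.508 (all ≥ 0, as they must be for A^T A). The largest is λ_max ≈ 40.508, hence ||A||_2 = sqrt(λ_max) ≈ 6.3646.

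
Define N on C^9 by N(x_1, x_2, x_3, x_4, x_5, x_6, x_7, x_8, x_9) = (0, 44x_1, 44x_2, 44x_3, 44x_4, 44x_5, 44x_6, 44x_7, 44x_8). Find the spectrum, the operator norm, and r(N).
sigma(N) = {0}; ||N|| = 44; r(N) = 0. (N is nilpotent with N^9 = 0.)

On C^9, N is a strictly lower-triangular matrix with 44 on the subdiagonal and zeros elsewhere, so its characteristic polynomial is lambda^9 and every eigenvalue is 0: sigma(N) = {0}. For the operator norm, N e_i = 44e_{i+1} for i = 1, ..., 8 and N e_9 = 0, so the singular values of N are 44 (with multiplicity 8) and 0; hence ||N|| = 44. The spectral radius r(N) = max|lambda| = 0. Note ||N|| > r(N) — characteristic of non-normal nilpotent operators. Indeed N^9 = 0.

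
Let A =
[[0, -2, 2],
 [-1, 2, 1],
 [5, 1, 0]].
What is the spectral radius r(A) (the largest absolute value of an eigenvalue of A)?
r(A) ≈ 3.7475

The eigenvalues of A are the roots of its characteristic polynomial. With M = A (coefficients from the trace, the sum of principal 2x2 minors, and det A):
  p(λ) = det(λ I - M) = λ^3 - 2λ^2 - 13λ + 32.
No integer candidate from the rational root theorem (±divisors of 32) is a root, so the roots are irrational. The cubic discriminant is Δ = -2184 < 0, so there is one real root and a complex-conjugate pair. p(-4) = -12 and p(-3) = 26 have opposite signs, so a root lies in (-4, -3); Newton's method refines it to λ ≈ -3.7475. Dividing out (λ - (-3.7475)) leaves approximately λ^2 - 5.7475λ + 8.539. For λ^2 - 5.7475λ + 8.539 the discriminant is -1.1219. It is negative, so the remaining roots are the complex-conjugate pair λ ≈ 2.8738 ± 0.5296i. Their product equals the constant term, so |λ|^2 ≈ 8.539 and |λ| ≈ 2.9222.
Thus the eigenvalues (to 4 decimals) are -3.7475 (modulus 3.7475); 2.8738 ± 0.5296i (modulus 2.9222). The spectral radius is the largest modulus: r(A) ≈ 3.7475. (Cross-check: r(A) ≤ ||A||_2 ≈ 5.1571; equality holds whenever A is normal, though it can also hold for some non-normal A.)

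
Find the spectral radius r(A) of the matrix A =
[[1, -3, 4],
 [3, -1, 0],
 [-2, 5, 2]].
r(A) ≈ 4.5194

The eigenvalues of A are the roots of its characteristic polynomial. With M = A (coefficients from the trace, the sum of principal 2x2 minors, and det A):
  p(λ) = det(λ I - M) = λ^3 - 2λ^2 + 16λ - 68.
No integer candidate from the rational root theorem (±divisors of 68) is a root, so the roots are irrational. The cubic discriminant is Δ = -103216 < 0, so there is one real root and a complex-conjugate pair. p(3) = -11 and p(4) = 28 have opposite signs, so a root lies in (3, 4); Newton's method refines it to λ ≈ 3.3292. Dividing out (λ - (3.3292)) leaves approximately λ^2 + 1.3292λ + 20.4252. For λ^2 + 1.3292λ + 20.4252 the discriminant is -79.9341. It is negative, so the remaining roots are the complex-conjugate pair λ ≈ -0.6646 ± 4.4703i. Their product equals the constant term, so |λ|^2 ≈ 20.4252 and |λ| ≈ 4.5194.
Thus the eigenvalues (to 4 decimals) are 3.3292 (modulus 3.3292); -0.6646 ± 4.4703i (modulus 4.5194). The spectral radius is the largest modulus: r(A) ≈ 4.5194. (Cross-check: r(A) ≤ ||A||_2 ≈ 6.6157; equality holds whenever A is normal, though it can also hold for some non-normal A.)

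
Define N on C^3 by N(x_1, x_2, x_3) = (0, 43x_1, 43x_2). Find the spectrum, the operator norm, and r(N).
sigma(N) = {0}; ||N|| = 43; r(N) = 0. (N is nilpotent with N^3 = 0.)

On C^3, N is a strictly lower-triangular matrix with 43 on the subdiagonal and zeros elsewhere, so its characteristic polynomial is lambda^3 and every eigenvalue is 0: sigma(N) = {0}. For the operator norm, N e_i = 43e_{i+1} for i = 1, ..., 2 and N e_3 = 0, so the singular values of N are 43 (with multiplicity 2) and 0; hence ||N|| = 43. The spectral radius r(N) = max|lambda| = 0. Note ||N|| > r(N) — characteristic of non-normal nilpotent operators. Indeed N^3 = 0.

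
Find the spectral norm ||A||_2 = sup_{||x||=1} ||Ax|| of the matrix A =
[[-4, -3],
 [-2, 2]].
||A||_2 = sqrt((33 + sqrt(305))/2) ≈ 5.0232 (= sqrt(largest eigenvalue of A^T A))

||A||_2 = sigma_max(A) = sqrt(lambda_max(A^T A)). Form the symmetric matrix M = A^T A =
[[20, 8],
 [8, 13]].
Its characteristic polynomial (trace, determinant of M give the coefficients) is
  p(λ) = det(λ I - M) = λ^2 - 33λ + 196.
For λ^2 - 33λ + 196 the discriminant is 305. It is nonnegative but not a perfect square, so the roots are real and irrational: λ = (33 ± sqrt(305))/2 ≈ 25.2321, 7.7679.
So the eigenvalues of A^T A are ≈ 7.7679, 25.2321 (all ≥ 0, as they must be for A^T A). The largest is λ_max = (33 + sqrt(305))/2 ≈ 25.2321, hence ||A||_2 = sqrt(λ_max) = sqrt((33 + sqrt(305))/2) ≈ 5.0232.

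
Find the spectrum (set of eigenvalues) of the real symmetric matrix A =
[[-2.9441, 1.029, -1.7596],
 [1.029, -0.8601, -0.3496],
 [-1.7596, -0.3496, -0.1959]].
sigma(A) ≈ {-4, -1, 1}

A is real symmetric, so its spectrum consists of real eigenvalues. Expanding the characteristic polynomial of the displayed matrix gives
  det(λ I - A) = p(λ) = λ^3 + (4)λ^2 + (-1)λ + (-4).
Solving p(λ) = 0 yields eigenvalues ≈ -4, -1, 1. (A is shown rounded to 4 decimals, so these recover the underlying integer eigenvalues to within that precision.)
Verification: the trace of A = -4 equals the sum of eigenvalues -4, and det(A) ≈ 4.0002 matches the eigenvalue product 4.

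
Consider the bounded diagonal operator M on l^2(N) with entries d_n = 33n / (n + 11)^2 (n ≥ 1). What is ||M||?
||M|| = 3/4 (attained at n = 11)

For M diagonal, ||M|| = sup_n |d_n|. Treat f(x) = 33x / (x + 11)^2 for real x > 0. By the quotient rule, f'(x) = 33(11 - x)/(x + 11)^3, which is positive for x < 11 and negative for x > 11. So f has a unique maximum at x = 11, and since 11 is a positive integer, the supremum over n ≥ 1 is attained at n = 11: d_11 = 33·11/(11 + 11)^2 = 33·11/484 = 3/4. Hence ||M|| = 3/4.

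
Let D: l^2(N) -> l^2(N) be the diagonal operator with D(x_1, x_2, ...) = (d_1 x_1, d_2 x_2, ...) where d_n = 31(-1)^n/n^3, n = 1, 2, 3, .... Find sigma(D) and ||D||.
sigma(D) = {31(-1)^n/n^3 : n ≥ 1} ∪ {0}; ||D|| = 31

A bounded diagonal operator on l^2 with diagonal entries d_n has spectrum equal to the closure of {d_n : n ≥ 1}: every d_n is an eigenvalue (with eigenvector e_n), so {d_n} ⊂ sigma(D); the spectrum is closed, so its closure is too; and for lambda not in the closure, (D - lambda I) has bounded inverse (the diagonal entries 1/(d_n - lambda) are bounded). For our sequence d_n = 31(-1)^n/n^3, n = 1, 2, 3, ...:
  - {d_n} = {31(-1)^n/n^3 : n ≥ 1}; the only limit point is 0
  - closure = {31(-1)^n/n^3 : n ≥ 1} ∪ {0}
For the norm: a diagonal operator has ||D|| = sup_n |d_n|. Here |d_n| = 31/n^3 is decreasing, so sup_n |d_n| = |d_1| = 31. So ||D|| = 31.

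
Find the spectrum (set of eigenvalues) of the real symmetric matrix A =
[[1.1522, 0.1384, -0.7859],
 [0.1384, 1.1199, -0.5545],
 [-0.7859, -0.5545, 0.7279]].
sigma(A) ≈ {0, 1, 2}

A is real symmetric, so its spectrum consists of real eigenvalues. Expanding the characteristic polynomial of the displayed matrix gives
  det(λ I - A) = p(λ) = λ^3 + (-3)λ^2 + (2)λ + (0).
Solving p(λ) = 0 yields eigenvalues ≈ 0, 1, 2. (A is shown rounded to 4 decimals, so these recover the underlying integer eigenvalues to within that precision.)
Verification: the trace of A = 3 equals the sum of eigenvalues 3, and det(A) ≈ -0.0000 matches the eigenvalue product 0.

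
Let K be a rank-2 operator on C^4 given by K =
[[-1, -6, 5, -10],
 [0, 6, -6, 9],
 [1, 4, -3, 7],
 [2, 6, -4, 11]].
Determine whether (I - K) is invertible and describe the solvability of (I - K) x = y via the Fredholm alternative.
(I - K) is invertible (det(I - K) = 2 ≠ 0), so for every y in C^4 the equation (I - K) x = y has a unique solution.

K has rank 2 and factors as K = U V^T = u1 v1^T + u2 v2^T with u1 = (1, 0, -1, -2), v1 = (-1, 0, -1, -1), u2 = (-3, 3, 2, 3), v2 = (0, 2, -2, 3) (multiplying out reproduces the displayed K). The nonzero eigenvalues of U V^T coincide with those of the 2 x 2 matrix G = V^T U = [[v1·u1, v1·u2], [v2·u1, v2·u2]] = [[2, -2], [-4, 11]], and by the Sylvester determinant identity det(I_4 - U V^T) = det(I_2 - V^T U) = det([[-1, 2], [4, -10]]) = (-1)(-10) - (2)(4) = 2. (Direct check: I - K =
[[2, 6, -5, 10],
 [0, -5, 6, -9],
 [-1, -4, 4, -7],
 [-2, -6, 4, -10]]
has determinant 2.) The finite-dimensional Fredholm alternative says: either (I - K) is invertible, or ker(I - K) ≠ {0} and then range(I - K) = ker((I - K)^*)^⊥, with dim ker(I - K) = dim ker((I - K)^*). Since det(I - K) ≠ 0, 1 is not an eigenvalue of K and ker(I - K) = {0}, so we are in the first case: for every y there is a unique x = (I - K)^(-1) y. (Explicitly, by the Woodbury identity, (I - U V^T)^(-1) = I + U (I_2 - G)^(-1) V^T.)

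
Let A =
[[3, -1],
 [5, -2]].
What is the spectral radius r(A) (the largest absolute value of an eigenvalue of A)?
r(A) = (1 + sqrt(5))/2 ≈ 1.618

The eigenvalues of A are the roots of its characteristic polynomial. With M = A (coefficients from the trace and determinant):
  p(λ) = det(λ I - M) = λ^2 - λ - 1.
For λ^2 - λ - 1 the discriminant is 5. It is nonnegative but not a perfect square, so the roots are real and irrational: λ = (1 ± sqrt(5))/2 ≈ 1.618, -0.618.
Thus the eigenvalues (to 4 decimals) are 1.618 (modulus 1.618); -0.618 (modulus 0.618). The spectral radius is the largest modulus: r(A) = (1 + sqrt(5))/2 ≈ 1.618. (Cross-check: r(A) ≤ ||A||_2 ≈ 6.2429; equality holds whenever A is normal, though it can also hold for some non-normal A.)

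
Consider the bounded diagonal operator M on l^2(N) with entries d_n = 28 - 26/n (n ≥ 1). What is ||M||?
||M|| = 28

For a diagonal operator on l^2 with entries d_n, ||M|| = sup_n |d_n|. Here d_1 = 2, d_2 = 15, ..., and d_n = 28 - 26/n increases monotonically toward 28. All terms lie in [2, 28), so |d_n| = d_n and the supremum is the limit 28, which is not attained by any individual d_n. Hence ||M|| = 28.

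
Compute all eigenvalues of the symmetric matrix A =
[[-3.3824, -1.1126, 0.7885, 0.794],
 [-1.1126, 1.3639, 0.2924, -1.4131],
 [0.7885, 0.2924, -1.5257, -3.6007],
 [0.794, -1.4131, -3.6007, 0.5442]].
sigma(A) ≈ {-5, -3, 1, 4}

A is real symmetric, so its spectrum consists of real eigenvalues. Expanding the characteristic polynomial of the displayed matrix gives
  det(λ I - A) = p(λ) = λ^4 + (3)λ^3 + (-21)λ^2 + (-42.9985)λ + (60).
Solving p(λ) = 0 yields eigenvalues ≈ -5, -3, 1, 4. (A is shown rounded to 4 decimals, so these recover the underlying integer eigenvalues to within that precision.)
Verification: the trace of A = -3 equals the sum of eigenvalues -3, and det(A) ≈ 59.9993 matches the eigenvalue product 60.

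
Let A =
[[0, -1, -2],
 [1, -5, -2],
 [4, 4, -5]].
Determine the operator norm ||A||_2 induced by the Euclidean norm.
||A||_2 ≈ 7.6545 (= sqrt(largest eigenvalue of A^T A))

||A||_2 = sigma_max(A) = sqrt(lambda_max(A^T A)). Form the symmetric matrix M = A^T A =
[[17, 11, -22],
 [11, 42, -8],
 [-22, -8, 33]].
Its characteristic polynomial (trace, sum of principal 2x2 minors, determinant of M give the coefficients) is
  p(λ) = det(λ I - M) = λ^3 - 92λ^2 + 1992λ - 2025.
No integer candidate from the rational root theorem (±divisors of 2025) is a root, so the roots are irrational. The cubic discriminant is Δ = 2230042869 > 0, so there are three distinct real roots. p(1) = -124 and p(2) = 1599 have opposite signs, so a root lies in (1, 2); Newton's method refines it to λ ≈ 1.0687. p(32) = 279 and p(33) = -540 have opposite signs, so a root lies in (32, 33); Newton's method refines it to λ ≈ 32.3392. p(58) = -865 and p(59) = 630 have opposite signs, so a root lies in (58, 59); Newton's method refines it to λ ≈ 58.5921. Check (Vieta): the three roots sum to 92, matching tr M = 92.
So the eigenvalues of A^T A are ≈ 1.0687, 32.3392, 58.5921 (all ≥ 0, as they must be for A^T A). The largest is λ_max ≈ 58.5921, hence ||A||_2 = sqrt(λ_max) ≈ 7.6545.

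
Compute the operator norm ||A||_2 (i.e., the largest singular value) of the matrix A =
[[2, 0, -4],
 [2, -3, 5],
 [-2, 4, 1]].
||A||_2 ≈ 6.973 (= sqrt(largest eigenvalue of A^T A))

||A||_2 = sigma_max(A) = sqrt(lambda_max(A^T A)). Form the symmetric matrix M = A^T A =
[[12, -14, 0],
 [-14, 25, -11],
 [0, -11, 42]].
Its characteristic polynomial (trace, sum of principal 2x2 minors, determinant of M give the coefficients) is
  p(λ) = det(λ I - M) = λ^3 - 79λ^2 + 1537λ - 2916.
No integer candidate from the rational root theorem (±divisors of 2916) is a root, so the roots are irrational. The cubic discriminant is Δ = 612561333 > 0, so there are three distinct real roots. p(2) = -150 and p(3) = 1011 have opposite signs, so a root lies in (2, 3); Newton's method refines it to λ ≈ 2.1225. p(28) = 136 and p(29) = -393 have opposite signs, so a root lies in (28, 29); Newton's method refines it to λ ≈ 28.2548. p(48) = -564 and p(49) = 367 have opposite signs, so a root lies in (48, 49); Newton's method refines it to λ ≈ 48.6226. Check (Vieta): the three roots sum to 79, matching tr M = 79.
So the eigenvalues of A^T A are ≈ 2.1225, 28.2548, 48.6226 (all ≥ 0, as they must be for A^T A). The largest is λ_max ≈ 48.6226, hence ||A||_2 = sqrt(λ_max) ≈ 6.973.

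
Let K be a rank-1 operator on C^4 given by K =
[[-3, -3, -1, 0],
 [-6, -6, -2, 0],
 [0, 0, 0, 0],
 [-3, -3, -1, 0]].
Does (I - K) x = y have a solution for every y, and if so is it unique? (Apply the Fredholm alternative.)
(I - K) is invertible (det(I - K) = 10 ≠ 0), so for every y in C^4 the equation (I - K) x = y has a unique solution.

K has rank 1, so it is an outer product K = u v^T: every row of K is a multiple of one row vector. Reading off the entries, u = (1, 2, 0, 1) and v = (-3, -3, -1, 0) (row i of K equals u_i·v^T). A rank-one matrix u v^T satisfies K u = u (v·u) and kills the (3)-dimensional subspace v^⊥, so its characteristic polynomial is lambda^3 (lambda - v·u) with v·u = tr K = -9. Hence the eigenvalues of I - K are 1 (multiplicity 3) and 1 - (-9) = 10, so det(I - K) = 10. (Direct check: I - K =
[[4, 3, 1, 0],
 [6, 7, 2, 0],
 [0, 0, 1, 0],
 [3, 3, 1, 1]]
has determinant 10.) The finite-dimensional Fredholm alternative says: either (I - K) is invertible, or ker(I - K) ≠ {0} and then range(I - K) = ker((I - K)^*)^⊥, with dim ker(I - K) = dim ker((I - K)^*). Since det(I - K) ≠ 0, 1 is not an eigenvalue of K and ker(I - K) = {0}, so we are in the first case: for every y there is a unique x = (I - K)^(-1) y. Explicitly, by the Sherman–Morrison formula, (I - u v^T)^(-1) = I + u v^T/(1 - v·u), i.e. (I - K)^(-1) = I + K/(10).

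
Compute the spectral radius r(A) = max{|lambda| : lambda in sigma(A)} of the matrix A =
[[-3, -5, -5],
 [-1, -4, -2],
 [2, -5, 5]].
r(A) ≈ 6.07

The eigenvalues of A are the roots of its characteristic polynomial. With M = A (coefficients from the trace, the sum of principal 2x2 minors, and det A):
  p(λ) = det(λ I - M) = λ^3 + 2λ^2 - 28λ - 20.
No integer candidate from the rational root theorem (±divisors of 20) is a root, so the roots are irrational. The cubic discriminant is Δ = 100944 > 0, so there are three distinct real roots. p(-7) = -69 and p(-6) = 4 have opposite signs, so a root lies in (-7, -6); Newton's method refines it to λ ≈ -6.07. p(-1) = 9 and p(0) = -20 have opposite signs, so a root lies in (-1, 0); Newton's method refines it to λ ≈ -0.6919. p(4) = -36 and p(5) = 15 have opposite signs, so a root lies in (4, 5); Newton's method refines it to λ ≈ 4.7619. Check (Vieta): the three roots sum to -2, matching tr M = -2.
Thus the eigenvalues (to 4 decimals) are -6.07 (modulus 6.07); -0.6919 (modulus 0.6919); 4.7619 (modulus 4.7619). The spectral radius is the largest modulus: r(A) ≈ 6.07. (Cross-check: r(A) ≤ ||A||_2 ≈ 8.8397; equality holds whenever A is normal, though it can also hold for some non-normal A.)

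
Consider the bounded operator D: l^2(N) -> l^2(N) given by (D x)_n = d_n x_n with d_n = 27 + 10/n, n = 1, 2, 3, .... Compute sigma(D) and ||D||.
sigma(D) = {27 + 10/n : n ≥ 1} ∪ {27}; ||D|| = 37

A bounded diagonal operator on l^2 with diagonal entries d_n has spectrum equal to the closure of {d_n : n ≥ 1}: every d_n is an eigenvalue (with eigenvector e_n), so {d_n} ⊂ sigma(D); the spectrum is closed, so its closure is too; and for lambda not in the closure, (D - lambda I) has bounded inverse (the diagonal entries 1/(d_n - lambda) are bounded). For our sequence d_n = 27 + 10/n, n = 1, 2, 3, ...:
  - {d_n} = {27 + 10/n : n ≥ 1}; the only limit point is 27
  - closure = {27 + 10/n : n ≥ 1} ∪ {27}
For the norm: a diagonal operator has ||D|| = sup_n |d_n|. Here d_n = 27 + 10/n is positive and decreasing, so sup_n |d_n| = d_1 = 27 + 10 = 37. So ||D|| = 37.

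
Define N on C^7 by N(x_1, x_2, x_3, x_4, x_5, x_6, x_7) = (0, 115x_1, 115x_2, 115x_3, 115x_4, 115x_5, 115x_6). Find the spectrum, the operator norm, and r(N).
sigma(N) = {0}; ||N|| = 115; r(N) = 0. (N is nilpotent with N^7 = 0.)

On C^7, N is a strictly lower-triangular matrix with 115 on the subdiagonal and zeros elsewhere, so its characteristic polynomial is lambda^7 and every eigenvalue is 0: sigma(N) = {0}. For the operator norm, N e_i = 115e_{i+1} for i = 1, ..., 6 and N e_7 = 0, so the singular values of N are 115 (with multiplicity 6) and 0; hence ||N|| = 115. The spectral radius r(N) = max|lambda| = 0. Note ||N|| > r(N) — characteristic of non-normal nilpotent operators. Indeed N^7 = 0.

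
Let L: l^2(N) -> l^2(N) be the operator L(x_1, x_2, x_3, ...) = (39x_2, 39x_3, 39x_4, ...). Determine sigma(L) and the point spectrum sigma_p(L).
sigma(L) = closed disk {z in C : |z| ≤ 39}; sigma_p(L) = open disk {z in C : |z| < 39}

Note L = 39·V where V is the unit left shift (V x)_k = x_{k+1}; so sigma(L) = 39·sigma(V) and ||L|| = 39||V||. ||L x||^2 = 1521sum_{k≥2} |x_k|^2 ≤ 1521||x||^2, with equality on {x : x_1 = 0}, so ||L|| = 39. For any lambda with |lambda| < 39, set r = lambda/39 (|r| < 1); the vector x = (1, r, r^2, ...) is in l^2 and satisfies L x = 39(r, r^2, ...) = lambda x, so lambda is an eigenvalue. On the boundary |lambda| = 39 the geometric series diverges, so no l^2 eigenvector exists, but these lambda lie in the approximate point spectrum. Hence sigma(L) is the closed disk of radius 39 and sigma_p(L) is the open disk.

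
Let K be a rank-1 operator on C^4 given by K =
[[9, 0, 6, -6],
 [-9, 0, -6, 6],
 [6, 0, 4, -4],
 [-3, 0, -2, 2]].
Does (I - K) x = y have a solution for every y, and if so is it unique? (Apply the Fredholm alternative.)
(I - K) is invertible (det(I - K) = -14 ≠ 0), so for every y in C^4 the equation (I - K) x = y has a unique solution.

K has rank 1, so it is an outer product K = u v^T: every row of K is a multiple of one row vector. Reading off the entries, u = (3, -3, 2, -1) and v = (3, 0, 2, -2) (row i of K equals u_i·v^T). A rank-one matrix u v^T satisfies K u = u (v·u) and kills the (3)-dimensional subspace v^⊥, so its characteristic polynomial is lambda^3 (lambda - v·u) with v·u = tr K = 15. Hence the eigenvalues of I - K are 1 (multiplicity 3) and 1 - (15) = -14, so det(I - K) = -14. (Direct check: I - K =
[[-8, 0, -6, 6],
 [9, 1, 6, -6],
 [-6, 0, -3, 4],
 [3, 0, 2, -1]]
has determinant -14.) The finite-dimensional Fredholm alternative says: either (I - K) is invertible, or ker(I - K) ≠ {0} and then range(I - K) = ker((I - K)^*)^⊥, with dim ker(I - K) = dim ker((I - K)^*). Since det(I - K) ≠ 0, 1 is not an eigenvalue of K and ker(I - K) = {0}, so we are in the first case: for every y there is a unique x = (I - K)^(-1) y. Explicitly, by the Sherman–Morrison formula, (I - u v^T)^(-1) = I + u v^T/(1 - v·u), i.e. (I - K)^(-1) = I + K/(-14).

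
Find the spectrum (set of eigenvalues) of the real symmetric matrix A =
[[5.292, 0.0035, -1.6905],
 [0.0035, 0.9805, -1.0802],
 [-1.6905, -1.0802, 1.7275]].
sigma(A) ≈ {0, 2, 6}

A is real symmetric, so its spectrum consists of real eigenvalues. Expanding the characteristic polynomial of the displayed matrix gives
  det(λ I - A) = p(λ) = λ^3 + (-8)λ^2 + (12)λ + (0).
Solving p(λ) = 0 yields eigenvalues ≈ 0, 2, 6. (A is shown rounded to 4 decimals, so these recover the underlying integer eigenvalues to within that precision.)
Verification: the trace of A = 8 equals the sum of eigenvalues 8, and det(A) ≈ -0.0005 matches the eigenvalue product 0.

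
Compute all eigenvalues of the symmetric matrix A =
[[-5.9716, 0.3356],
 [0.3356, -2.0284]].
sigma(A) ≈ {-6, -2}

A is real symmetric, so its spectrum consists of real eigenvalues. Expanding the characteristic polynomial of the displayed matrix gives
  det(λ I - A) = p(λ) = λ^2 + (8)λ + (12).
Solving p(λ) = 0 yields eigenvalues ≈ -6, -2. (A is shown rounded to 4 decimals, so these recover the underlying integer eigenvalues to within that precision.)
Verification: the trace of A = -8 equals the sum of eigenvalues -8, and det(A) ≈ 12.0002 matches the eigenvalue product 12.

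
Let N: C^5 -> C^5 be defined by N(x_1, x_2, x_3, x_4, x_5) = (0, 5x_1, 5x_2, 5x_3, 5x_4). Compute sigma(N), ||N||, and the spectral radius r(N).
sigma(N) = {0}; ||N|| = 5; r(N) = 0. (N is nilpotent with N^5 = 0.)

On C^5, N is a strictly lower-triangular matrix with 5 on the subdiagonal and zeros elsewhere, so its characteristic polynomial is lambda^5 and every eigenvalue is 0: sigma(N) = {0}. For the operator norm, N e_i = 5e_{i+1} for i = 1, ..., 4 and N e_5 = 0, so the singular values of N are 5 (with multiplicity 4) and 0; hence ||N|| = 5. The spectral radius r(N) = max|lambda| = 0. Note ||N|| > r(N) — characteristic of non-normal nilpotent operators. Indeed N^5 = 0.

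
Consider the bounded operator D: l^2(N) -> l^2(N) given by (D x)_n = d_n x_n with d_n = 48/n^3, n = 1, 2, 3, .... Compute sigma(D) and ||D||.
sigma(D) = {48/n^3 : n ≥ 1} ∪ {0}; ||D|| = 48

A bounded diagonal operator on l^2 with diagonal entries d_n has spectrum equal to the closure of {d_n : n ≥ 1}: every d_n is an eigenvalue (with eigenvector e_n), so {d_n} ⊂ sigma(D); the spectrum is closed, so its closure is too; and for lambda not in the closure, (D - lambda I) has bounded inverse (the diagonal entries 1/(d_n - lambda) are bounded). For our sequence d_n = 48/n^3, n = 1, 2, 3, ...:
  - {d_n} = {48/n^3 : n ≥ 1}; the only limit point is 0
  - closure = {48/n^3 : n ≥ 1} ∪ {0}
For the norm: a diagonal operator has ||D|| = sup_n |d_n|. Here d_n = 48/n^3 is positive and decreasing, so sup_n |d_n| = d_1 = 48. So ||D|| = 48.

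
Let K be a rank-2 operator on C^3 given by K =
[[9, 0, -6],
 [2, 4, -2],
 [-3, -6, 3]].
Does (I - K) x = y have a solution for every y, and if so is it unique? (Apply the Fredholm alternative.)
(I - K) is invertible (det(I - K) = 30 ≠ 0), so for every y in C^3 the equation (I - K) x = y has a unique solution.

K has rank 2 and factors as K = U V^T = u1 v1^T + u2 v2^T with u1 = (-3, -2, 3), v1 = (-3, 0, 2), u2 = (0, 2, -3), v2 = (-2, 2, 1) (multiplying out reproduces the displayed K). The nonzero eigenvalues of U V^T coincide with those of the 2 x 2 matrix G = V^T U = [[v1·u1, v1·u2], [v2·u1, v2·u2]] = [[15, -6], [5, 1]], and by the Sylvester determinant identity det(I_3 - U V^T) = det(I_2 - V^T U) = det([[-14, 6], [-5, 0]]) = (-14)(0) - (6)(-5) = 30. (Direct check: I - K =
[[-8, 0, 6],
 [-2, -3, 2],
 [3, 6, -2]]
has determinant 30.) The finite-dimensional Fredholm alternative says: either (I - K) is invertible, or ker(I - K) ≠ {0} and then range(I - K) = ker((I - K)^*)^⊥, with dim ker(I - K) = dim ker((I - K)^*). Since det(I - K) ≠ 0, 1 is not an eigenvalue of K and ker(I - K) = {0}, so we are in the first case: for every y there is a unique x = (I - K)^(-1) y. (Explicitly, by the Woodbury identity, (I - U V^T)^(-1) = I + U (I_2 - G)^(-1) V^T.)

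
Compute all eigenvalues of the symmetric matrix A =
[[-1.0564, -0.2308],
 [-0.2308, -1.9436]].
sigma(A) ≈ {-2, -1}

A is real symmetric, so its spectrum consists of real eigenvalues. Expanding the characteristic polynomial of the displayed matrix gives
  det(λ I - A) = p(λ) = λ^2 + (3)λ + (2).
Solving p(λ) = 0 yields eigenvalues ≈ -2, -1. (A is shown rounded to 4 decimals, so these recover the underlying integer eigenvalues to within that precision.)
Verification: the trace of A = -3 equals the sum of eigenvalues -3, and det(A) ≈ 2.0000 matches the eigenvalue product 2.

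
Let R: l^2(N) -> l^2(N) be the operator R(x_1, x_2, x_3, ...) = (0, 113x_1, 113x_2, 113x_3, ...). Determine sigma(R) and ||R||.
sigma(R) = closed disk {z in C : |z| ≤ 113}; ||R|| = 113

Note R = 113·U where U is the unit right shift (U x)_k = x_{k-1} (with x_0 := 0); so ||R|| = 113||U|| and sigma(R) = 113·sigma(U). ||R x||^2 = sum_{k≥1} |113x_k|^2 = 12769||x||^2, so ||R|| = 113 and sigma(R) ⊂ {|z| ≤ 113}. For any |lambda| < 113, the equation (R - lambda I) x = 0 forces x_1 = 0, then 113x_k = lambda x_{k+1} ⇒ x = 0, so R has no eigenvalues. But (R - lambda I) is not surjective for |lambda| < 113: solving (R - lambda I) x = e_1 would require x_n proportional to (lambda/113)^(-n), which is not in l^2. So every |lambda| < 113 lies in the residual spectrum. The boundary |lambda| = 113 is in the approximate point spectrum (the spectrum is closed). Hence sigma(R) is the closed disk of radius 113.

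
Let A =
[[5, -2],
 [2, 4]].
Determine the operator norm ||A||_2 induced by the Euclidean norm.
||A||_2 = sqrt((49 + sqrt(97))/2) ≈ 5.4244 (= sqrt(largest eigenvalue of A^T A))

||A||_2 = sigma_max(A) = sqrt(lambda_max(A^T A)). Form the symmetric matrix M = A^T A =
[[29, -2],
 [-2, 20]].
Its characteristic polynomial (trace, determinant of M give the coefficients) is
  p(λ) = det(λ I - M) = λ^2 - 49λ + 576.
For λ^2 - 49λ + 576 the discriminant is 97. It is nonnegative but not a perfect square, so the roots are real and irrational: λ = (49 ± sqrt(97))/2 ≈ 29.4244, 19.5756.
So the eigenvalues of A^T A are ≈ 19.5756, 29.4244 (all ≥ 0, as they must be for A^T A). The largest is λ_max = (49 + sqrt(97))/2 ≈ 29.4244, hence ||A||_2 = sqrt(λ_max) = sqrt((49 + sqrt(97))/2) ≈ 5.4244.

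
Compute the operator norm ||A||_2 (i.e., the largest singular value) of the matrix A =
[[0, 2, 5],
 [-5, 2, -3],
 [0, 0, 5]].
||A||_2 ≈ 8.0419 (= sqrt(largest eigenvalue of A^T A))

||A||_2 = sigma_max(A) = sqrt(lambda_max(A^T A)). Form the symmetric matrix M = A^T A =
[[25, -10, 15],
 [-10, 8, 4],
 [15, 4, 59]].
Its characteristic polynomial (trace, sum of principal 2x2 minors, determinant of M give the coefficients) is
  p(λ) = det(λ I - M) = λ^3 - 92λ^2 + 1806λ - 2500.
No integer candidate from the rational root theorem (±divisors of 2500) is a root, so the roots are irrational. The cubic discriminant is Δ = 3565638640 > 0, so there are three distinct real roots. p(1) = -785 and p(2) = 752 have opposite signs, so a root lies in (1, 2); Newton's method refines it to λ ≈ 1.4965. p(25) = 775 and p(26) = -160 have opposite signs, so a root lies in (25, 26); Newton's method refines it to λ ≈ 25.8312. p(64) = -1604 and p(65) = 815 have opposite signs, so a root lies in (64, 65); Newton's method refines it to λ ≈ 64.6723. Check (Vieta): the three roots sum to 92, matching tr M = 92.
So the eigenvalues of A^T A are ≈ 1.4965, 25.8312, 64.6723 (all ≥ 0, as they must be for A^T A). The largest is λ_max ≈ 64.6723, hence ||A||_2 = sqrt(λ_max) ≈ 8.0419.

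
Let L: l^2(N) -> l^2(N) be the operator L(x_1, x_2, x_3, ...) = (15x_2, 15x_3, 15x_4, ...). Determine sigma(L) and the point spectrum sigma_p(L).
sigma(L) = closed disk {z in C : |z| ≤ 15}; sigma_p(L) = open disk {z in C : |z| < 15}

Note L = 15·V where V is the unit left shift (V x)_k = x_{k+1}; so sigma(L) = 15·sigma(V) and ||L|| = 15||V||. ||L x||^2 = 225sum_{k≥2} |x_k|^2 ≤ 225||x||^2, with equality on {x : x_1 = 0}, so ||L|| = 15. For any lambda with |lambda| < 15, set r = lambda/15 (|r| < 1); the vector x = (1, r, r^2, ...) is in l^2 and satisfies L x = 15(r, r^2, ...) = lambda x, so lambda is an eigenvalue. On the boundary |lambda| = 15 the geometric series diverges, so no l^2 eigenvector exists, but these lambda lie in the approximate point spectrum. Hence sigma(L) is the closed disk of radius 15 and sigma_p(L) is the open disk.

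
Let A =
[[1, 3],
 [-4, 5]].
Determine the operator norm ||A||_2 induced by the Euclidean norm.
||A||_2 = sqrt((51 + sqrt(1445))/2) ≈ 6.6713 (= sqrt(largest eigenvalue of A^T A))

||A||_2 = sigma_max(A) = sqrt(lambda_max(A^T A)). Form the symmetric matrix M = A^T A =
[[17, -17],
 [-17, 34]].
Its characteristic polynomial (trace, determinant of M give the coefficients) is
  p(λ) = det(λ I - M) = λ^2 - 51λ + 289.
For λ^2 - 51λ + 289 the discriminant is 1445. It is nonnegative but not a perfect square, so the roots are real and irrational: λ = (51 ± sqrt(1445))/2 ≈ 44.5066, 6.4934.
So the eigenvalues of A^T A are ≈ 6.4934, 44.5066 (all ≥ 0, as they must be for A^T A). The largest is λ_max = (51 + sqrt(1445))/2 ≈ 44.5066, hence ||A||_2 = sqrt(λ_max) = sqrt((51 + sqrt(1445))/2) ≈ 6.6713.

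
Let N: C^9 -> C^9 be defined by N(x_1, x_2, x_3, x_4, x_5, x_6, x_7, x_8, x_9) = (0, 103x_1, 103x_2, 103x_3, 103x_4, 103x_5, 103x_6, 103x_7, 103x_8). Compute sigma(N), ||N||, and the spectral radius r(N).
sigma(N) = {0}; ||N|| = 103; r(N) = 0. (N is nilpotent with N^9 = 0.)

On C^9, N is a strictly lower-triangular matrix with 103 on the subdiagonal and zeros elsewhere, so its characteristic polynomial is lambda^9 and every eigenvalue is 0: sigma(N) = {0}. For the operator norm, N e_i = 103e_{i+1} for i = 1, ..., 8 and N e_9 = 0, so the singular values of N are 103 (with multiplicity 8) and 0; hence ||N|| = 103. The spectral radius r(N) = max|lambda| = 0. Note ||N|| > r(N) — characteristic of non-normal nilpotent operators. Indeed N^9 = 0.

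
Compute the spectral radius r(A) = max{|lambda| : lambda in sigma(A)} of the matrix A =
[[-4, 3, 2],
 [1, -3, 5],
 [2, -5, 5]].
r(A) ≈ 4.3582

The eigenvalues of A are the roots of its characteristic polynomial. With M = A (coefficients from the trace, the sum of principal 2x2 minors, and det A):
  p(λ) = det(λ I - M) = λ^3 + 2λ^2 - 5λ + 23.
No integer candidate from the rational root theorem (±divisors of 23) is a root, so the roots are irrational. The cubic discriminant is Δ = -18559 < 0, so there is one real root and a complex-conjugate pair. p(-5) = -27 and p(-4) = 11 have opposite signs, so a root lies in (-5, -4); Newton's method refines it to λ ≈ -4.3582. Dividing out (λ - (-4.3582)) leaves approximately λ^2 - 2.3582λ + 5.2774. For λ^2 - 2.3582λ + 5.2774 the discriminant is -15.5486. It is negative, so the remaining roots are the complex-conjugate pair λ ≈ 1.1791 ± 1.9716i. Their product equals the constant term, so |λ|^2 ≈ 5.2774 and |λ| ≈ 2.2973.
Thus the eigenvalues (to 4 decimals) are -4.3582 (modulus 4.3582); 1.1791 ± 1.9716i (modulus 2.2973). The spectral radius is the largest modulus: r(A) ≈ 4.3582. (Cross-check: r(A) ≤ ||A||_2 ≈ 9.4842; equality holds whenever A is normal, though it can also hold for some non-normal A.)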